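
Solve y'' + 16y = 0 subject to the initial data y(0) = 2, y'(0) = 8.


Characteristic roots of r² + 16 = 0 are ±4i, so y = C₁cos(4x) + C₂sin(4x).
Apply y(0) = 2: C₁ = 2. Differentiate and apply y'(0) = 8: 4·C₂ = 8, so C₂ = 2.
Particular solution: y = 2cos(4x) + 2sin(4x).


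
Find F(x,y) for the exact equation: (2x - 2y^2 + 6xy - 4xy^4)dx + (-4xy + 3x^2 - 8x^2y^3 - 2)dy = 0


Check exactness: ∂M/∂y = -4y + 6x - 16xy^3 and ∂N/∂x = -4y + 6x - 16xy^3; equal, so the equation is exact.
Integrate M with respect to x (treating y as constant): ∫M dx = x^2 - 2xy^2 + 3x^2y - 2x^2y^4 + h(y).
Differentiate w.r.t. y and set equal to N: the x-dependent terms already match, leaving h'(y) = -2. Integrate: h(y) = -2y.
So F(x,y) = x^2 - 2xy^2 + 3x^2y - 2x^2y^4 - 2y.
General solution: x^2 - 2xy^2 + 3x^2y - 2x^2y^4 - 2y = C.


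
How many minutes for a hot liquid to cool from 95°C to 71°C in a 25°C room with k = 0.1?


From T(t) = T_a + (T₀ - T_a)e^(-kt), set T(t) = 71:
(71 - 25) / (95 - 25) = e^(-0.1t), so t = -ln(0.657)/0.1 ≈ 4.2 minutes.


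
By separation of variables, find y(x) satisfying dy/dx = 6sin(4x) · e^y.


Separate: e^(-y) dy = 6sin(4x) dx.
Integrate: -e^(-y) = -(3/2)cos(4x) + C₀.
Rearrange: e^(-y) = (3/2)cos(4x) + C.


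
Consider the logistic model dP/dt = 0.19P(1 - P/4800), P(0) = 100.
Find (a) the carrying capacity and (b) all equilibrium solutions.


Logistic ODE dP/dt = 0.19P(1 - P/4800) has equilibria where dP/dt = 0, i.e. P = 0 or P = 4800.
The coefficient (1 - P/K) = 0 when P = K, identifying K = 4800 as the carrying capacity.
(a) K = 4800; (b) equilibria P = 0 and P = 4800.


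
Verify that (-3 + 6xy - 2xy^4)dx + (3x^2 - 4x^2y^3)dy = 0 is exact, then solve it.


Check exactness: ∂M/∂y = 6x - 8xy^3 and ∂N/∂x = 6x - 8xy^3; equal, so the equation is exact.
Integrate M with respect to x (treating y as constant): ∫M dx = -3x + 3x^2y - x^2y^4 + h(y).
Differentiate w.r.t. y and set equal to N: all terms match, so h'(y) = 0 and h is a constant absorbed into C.
General solution: -3x + 3x^2y - x^2y^4 = C.


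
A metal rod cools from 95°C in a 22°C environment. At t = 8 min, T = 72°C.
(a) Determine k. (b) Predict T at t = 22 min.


Newton's law: T(t) = T_a + (T₀ - T_a)e^(-kt).
(a) Use T(8) = 72: (72 - 22)/(95 - 22) = e^(-k·8), so k = -ln(0.685)/8 ≈ 0.0473.
(b) Apply k to t = 22: T(22) = 22 + (73)e^(-1.041) ≈ 47.8°C.


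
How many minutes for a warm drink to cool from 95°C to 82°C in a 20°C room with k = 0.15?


From T(t) = T_a + (T₀ - T_a)e^(-kt), set T(t) = 82:
(82 - 20) / (95 - 20) = e^(-0.15t), so t = -ln(0.827)/0.15 ≈ 1.3 minutes.


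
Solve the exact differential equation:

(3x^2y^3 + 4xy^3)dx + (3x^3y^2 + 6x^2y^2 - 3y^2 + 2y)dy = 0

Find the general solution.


Check exactness: ∂M/∂y = 9x^2y^2 + 12xy^2 and ∂N/∂x = 9x^2y^2 + 12xy^2; equal, so the equation is exact.
Integrate M with respect to x (treating y as constant): ∫M dx = x^3y^3 + 2x^2y^3 + h(y).
Differentiate w.r.t. y and set equal to N: the x-dependent terms already match, leaving h'(y) = -3y^2 + 2y. Integrate: h(y) = -y^3 + y^2.
So F(x,y) = x^3y^3 + 2x^2y^3 - y^3 + y^2.
General solution: x^3y^3 + 2x^2y^3 - y^3 + y^2 = C.


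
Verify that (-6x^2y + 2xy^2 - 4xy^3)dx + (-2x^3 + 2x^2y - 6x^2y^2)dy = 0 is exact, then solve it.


Check exactness: ∂M/∂y = -6x^2 + 4xy - 12xy^2 and ∂N/∂x = -6x^2 + 4xy - 12xy^2; equal, so the equation is exact.
Integrate M with respect to x (treating y as constant): ∫M dx = -2x^3y + x^2y^2 - 2x^2y^3 + h(y).
Differentiate w.r.t. y and set equal to N: all terms match, so h'(y) = 0 and h is a constant absorbed into C.
General solution: -2x^3y + x^2y^2 - 2x^2y^3 = C.


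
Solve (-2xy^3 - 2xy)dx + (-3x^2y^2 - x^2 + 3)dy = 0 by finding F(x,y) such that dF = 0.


Check exactness: ∂M/∂y = -6xy^2 - 2x and ∂N/∂x = -6xy^2 - 2x; equal, so the equation is exact.
Integrate M with respect to x (treating y as constant): ∫M dx = -x^2y^3 - x^2y + h(y).
Differentiate w.r.t. y and set equal to N: the x-dependent terms already match, leaving h'(y) = 3. Integrate: h(y) = 3y.
So F(x,y) = -x^2y^3 - x^2y + 3y.
General solution: -x^2y^3 - x^2y + 3y = C.


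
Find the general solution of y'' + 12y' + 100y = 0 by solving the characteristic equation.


Characteristic equation: r² + 12r + 100 = 0.
Discriminant is negative; roots r = -6 ± 8i (complex conjugate pair).
General solution uses e^(α x)(C₁ cos(β x) + C₂ sin(β x)): y = e^(-6x)(C₁cos(8x) + C₂sin(8x)).


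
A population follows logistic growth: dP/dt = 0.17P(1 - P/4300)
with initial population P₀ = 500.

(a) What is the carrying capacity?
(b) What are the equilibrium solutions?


Logistic ODE dP/dt = 0.17P(1 - P/4300) has equilibria where dP/dt = 0, i.e. P = 0 or P = 4300.
The coefficient (1 - P/K) = 0 when P = K, identifying K = 4300 as the carrying capacity.
(a) K = 4300; (b) equilibria P = 0 and P = 4300.


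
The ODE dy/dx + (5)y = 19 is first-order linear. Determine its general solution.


P(x) = 5, Q(x) = 19; integrating factor μ = e^(5x).
(μ y)' = 19e^(5x) ⇒ μ y = (19/5)e^(5x) + C.
Divide by μ: y = 19/5 + Ce^(-5x).


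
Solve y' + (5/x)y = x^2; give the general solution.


P(x) = 5/x ⇒ μ = x^5.
(x^5 y)' = x^7 ⇒ x^5 y = x^8/(8) + C.
Solve for y: y = (1/8)x^3 + C/x^5.


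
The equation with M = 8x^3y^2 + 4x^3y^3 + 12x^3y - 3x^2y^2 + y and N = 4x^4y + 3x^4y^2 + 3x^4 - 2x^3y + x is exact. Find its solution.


Check exactness: ∂M/∂y = 16x^3y + 12x^3y^2 + 12x^3 - 6x^2y + 1 and ∂N/∂x = 16x^3y + 12x^3y^2 + 12x^3 - 6x^2y + 1; equal, so the equation is exact.
Integrate M with respect to x (treating y as constant): ∫M dx = 2x^4y^2 + x^4y^3 + 3x^4y - x^3y^2 + xy + h(y).
Differentiate w.r.t. y and set equal to N: all terms match, so h'(y) = 0 and h is a constant absorbed into C.
General solution: 2x^4y^2 + x^4y^3 + 3x^4y - x^3y^2 + xy = C.


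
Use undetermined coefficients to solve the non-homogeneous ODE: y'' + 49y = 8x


Homogeneous: r² + 49 = 0 ⇒ r = ±7i, y_h = C₁cos(7x) + C₂sin(7x).
Polynomial forcing; try y_p = Ax + B. Then y_p'' + 49 y_p = 49(Ax + B) = 8x, so B = 0 and A = 8/49.
General solution: y = C₁cos(7x) + C₂sin(7x) + (8/49)x.


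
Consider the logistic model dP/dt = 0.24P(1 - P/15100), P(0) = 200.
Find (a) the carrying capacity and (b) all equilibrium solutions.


Logistic ODE dP/dt = 0.24P(1 - P/15100) has equilibria where dP/dt = 0, i.e. P = 0 or P = 15100.
The coefficient (1 - P/K) = 0 when P = K, identifying K = 15100 as the carrying capacity.
(a) K = 15100; (b) equilibria P = 0 and P = 15100.


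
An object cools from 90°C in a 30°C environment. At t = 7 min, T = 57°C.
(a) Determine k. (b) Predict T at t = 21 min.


Newton's law: T(t) = T_a + (T₀ - T_a)e^(-kt).
(a) Use T(7) = 57: (57 - 30)/(90 - 30) = e^(-k·7), so k = -ln(0.450)/7 ≈ 0.1141.
(b) Apply k to t = 21: T(21) = 30 + (60)e^(-2.396) ≈ 35.5°C.


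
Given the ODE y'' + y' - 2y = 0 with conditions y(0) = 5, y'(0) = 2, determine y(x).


Characteristic roots of r² + r - 2 = 0 are 1, -2.
General solution y = c₁ e^(x) + c₂ e^(-2x).
Apply y(0) = 5: c₁ + c₂ = 5. Apply y'(0) = 2: 1 c₁ - 2 c₂ = 2.
Solve: c₁ = 4, c₂ = 1.
Particular solution: y = 4e^(x) + e^(-2x).


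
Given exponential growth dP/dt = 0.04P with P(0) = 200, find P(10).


The ODE dP/dt = 0.04P has solution P(t) = P(0)e^(0.04t).
Substitute P(0) = 200 and t = 10: P(10) = 200 e^(0.40) ≈ 298.


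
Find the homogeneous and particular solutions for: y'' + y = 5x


Homogeneous: r² + 1 = 0 ⇒ r = ±1i, y_h = C₁cos(x) + C₂sin(x).
Polynomial forcing; try y_p = Ax + B. Then y_p'' + 1 y_p = 1(Ax + B) = 5x, so B = 0 and A = 5.
General solution: y = C₁cos(x) + C₂sin(x) + 5x.


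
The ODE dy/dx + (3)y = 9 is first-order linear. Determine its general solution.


P(x) = 3, Q(x) = 9; integrating factor μ = e^(3x).
(μ y)' = 9e^(3x) ⇒ μ y = 3e^(3x) + C.
Divide by μ: y = 3 + Ce^(-3x).


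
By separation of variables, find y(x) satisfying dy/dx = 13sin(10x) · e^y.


Separate: e^(-y) dy = 13sin(10x) dx.
Integrate: -e^(-y) = -(13/10)cos(10x) + C₀.
Rearrange: e^(-y) = (13/10)cos(10x) + C.


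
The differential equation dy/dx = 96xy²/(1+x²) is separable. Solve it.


Separate: dy/y² = 96x/(1+x²) dx.
Integrate LHS: ∫ dy/y² = -1/y.
Integrate RHS via u = 1+x²: 48ln(1+x²) + C.
Result: -1/y = 48ln(1+x²) + C.


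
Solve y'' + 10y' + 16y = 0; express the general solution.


Characteristic equation: r² + 10r + 16 = 0.
Factor: (r + 2)(r + 8) = 0 ⇒ r = -2, -8 (distinct real).
General solution: y = C₁e^(-2x) + C₂e^(-8x).


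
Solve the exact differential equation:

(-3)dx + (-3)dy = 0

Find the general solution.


Check exactness: ∂M/∂y = 0 and ∂N/∂x = 0; equal, so the equation is exact.
Integrate M with respect to x (treating y as constant): ∫M dx = -3x + h(y).
Differentiate w.r.t. y and set equal to N: the x-dependent terms already match, leaving h'(y) = -3. Integrate: h(y) = -3y.
So F(x,y) = -3y - 3x.
General solution: -3y - 3x = C.


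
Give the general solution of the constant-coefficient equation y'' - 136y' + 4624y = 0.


Characteristic equation: r² - 136r + 4624 = 0, i.e. (r - 68)² = 0.
Repeated root r = 68; include an x factor for the second linearly independent solution.
General solution: y = (C₁ + C₂x)e^(68x).


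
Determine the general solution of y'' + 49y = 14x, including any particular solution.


Homogeneous: r² + 49 = 0 ⇒ r = ±7i, y_h = C₁cos(7x) + C₂sin(7x).
Polynomial forcing; try y_p = Ax + B. Then y_p'' + 49 y_p = 49(Ax + B) = 14x, so B = 0 and A = 2/7.
General solution: y = C₁cos(7x) + C₂sin(7x) + (2/7)x.


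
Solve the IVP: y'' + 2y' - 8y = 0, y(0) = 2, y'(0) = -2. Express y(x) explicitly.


Characteristic roots of r² + 2r - 8 = 0 are -4, 2.
General solution y = c₁ e^(-4x) + c₂ e^(2x).
Apply y(0) = 2: c₁ + c₂ = 2. Apply y'(0) = -2: -4 c₁ + 2 c₂ = -2.
Solve: c₁ = 1, c₂ = 1.
Particular solution: y = e^(-4x) + e^(2x).


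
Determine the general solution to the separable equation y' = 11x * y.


Separate variables: dy/y = 11x dx.
Integrate: ln|y| = (11/2)x^2 + C₀.
Exponentiate: y = Ce^((11/2)x^2).


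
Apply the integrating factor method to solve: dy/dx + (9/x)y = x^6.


P(x) = 9/x ⇒ μ = x^9.
(x^9 y)' = x^9·x^6 = x^15.
Integrate: x^9 y = x^16/(16) + C.
Solve for y: y = (1/16)x^7 + C/x^9.


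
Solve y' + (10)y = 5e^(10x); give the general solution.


P(x) = 10 ⇒ μ = e^(10x).
(μ y)' = 5e^(20x) ⇒ μ y = (5/20)e^(20x) + C.
Divide by μ: y = (1/4)e^(10x) + Ce^(-10x).


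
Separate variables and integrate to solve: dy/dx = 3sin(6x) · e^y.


Separate: e^(-y) dy = 3sin(6x) dx.
Integrate: -e^(-y) = -(1/2)cos(6x) + C₀.
Rearrange: e^(-y) = (1/2)cos(6x) + C.


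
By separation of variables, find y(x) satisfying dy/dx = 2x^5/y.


Separate variables: y dy = 2x^5 dx.
Integrate both sides: y²/2 = (1/3)x^6 + C₀.
Multiply by 2: y² = (2/3)x^6 + C.


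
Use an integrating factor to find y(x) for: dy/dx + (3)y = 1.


P(x) = 3, Q(x) = 1; integrating factor μ = e^(3x).
(μ y)' = e^(3x) ⇒ μ y = (1/3)e^(3x) + C.
Divide by μ: y = 1/3 + Ce^(-3x).


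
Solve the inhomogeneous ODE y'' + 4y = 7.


Homogeneous part: r² + 4 = 0 ⇒ r = ±2i, so y_h = C₁cos(2x) + C₂sin(2x).
Try constant y_p = A; plug in: 4A = 7 ⇒ A = 7/4.
General solution: y = C₁cos(2x) + C₂sin(2x) + 7/4.


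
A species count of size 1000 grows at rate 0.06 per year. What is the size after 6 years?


The ODE dP/dt = 0.06P has solution P(t) = P(0)e^(0.06t).
Substitute P(0) = 1000 and t = 6: P(6) = 1000 e^(0.36) ≈ 1433.


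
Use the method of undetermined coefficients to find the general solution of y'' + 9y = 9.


Homogeneous part: r² + 9 = 0 ⇒ r = ±3i, so y_h = C₁cos(3x) + C₂sin(3x).
Try constant y_p = A; plug in: 9A = 9 ⇒ A = 1.
General solution: y = C₁cos(3x) + C₂sin(3x) + 1.


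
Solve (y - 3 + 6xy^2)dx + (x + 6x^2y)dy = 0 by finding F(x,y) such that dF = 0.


Check exactness: ∂M/∂y = 1 + 12xy and ∂N/∂x = 1 + 12xy; equal, so the equation is exact.
Integrate M with respect to x (treating y as constant): ∫M dx = xy - 3x + 3x^2y^2 + h(y).
Differentiate w.r.t. y and set equal to N: all terms match, so h'(y) = 0 and h is a constant absorbed into C.
General solution: xy - 3x + 3x^2y^2 = C.


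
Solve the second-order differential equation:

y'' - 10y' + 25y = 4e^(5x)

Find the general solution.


Characteristic polynomial (r - 5)² = 0; repeated root r = 5.
y_h = (C₁ + C₂x)e^(5x). Forcing matches the repeated root (resonance), so try y_p = Ax² e^(5x).
Substitute and solve for A: 2A = 4, so A = 2.
General solution: y = (C₁ + C₂x + 2x²)e^(5x).


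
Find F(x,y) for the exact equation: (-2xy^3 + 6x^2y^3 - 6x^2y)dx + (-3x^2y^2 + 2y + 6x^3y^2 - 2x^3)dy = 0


Check exactness: ∂M/∂y = -6xy^2 + 18x^2y^2 - 6x^2 and ∂N/∂x = -6xy^2 + 18x^2y^2 - 6x^2; equal, so the equation is exact.
Integrate M with respect to x (treating y as constant): ∫M dx = -x^2y^3 + 2x^3y^3 - 2x^3y + h(y).
Differentiate w.r.t. y and set equal to N: the x-dependent terms already match, leaving h'(y) = 2y. Integrate: h(y) = y^2.
So F(x,y) = -x^2y^3 + y^2 + 2x^3y^3 - 2x^3y.
General solution: -x^2y^3 + y^2 + 2x^3y^3 - 2x^3y = C.


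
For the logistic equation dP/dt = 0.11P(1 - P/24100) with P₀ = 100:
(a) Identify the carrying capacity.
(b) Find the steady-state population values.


Logistic ODE dP/dt = 0.11P(1 - P/24100) has equilibria where dP/dt = 0, i.e. P = 0 or P = 24100.
The coefficient (1 - P/K) = 0 when P = K, identifying K = 24100 as the carrying capacity.
(a) K = 24100; (b) equilibria P = 0 and P = 24100.


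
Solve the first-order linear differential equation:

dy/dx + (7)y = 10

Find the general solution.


P(x) = 7, Q(x) = 10; integrating factor μ = e^(7x).
(μ y)' = 10e^(7x) ⇒ μ y = (10/7)e^(7x) + C.
Divide by μ: y = 10/7 + Ce^(-7x).


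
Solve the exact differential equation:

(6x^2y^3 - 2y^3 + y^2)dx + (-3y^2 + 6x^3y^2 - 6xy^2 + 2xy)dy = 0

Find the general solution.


Check exactness: ∂M/∂y = 18x^2y^2 - 6y^2 + 2y and ∂N/∂x = 18x^2y^2 - 6y^2 + 2y; equal, so the equation is exact.
Integrate M with respect to x (treating y as constant): ∫M dx = 2x^3y^3 - 2xy^3 + xy^2 + h(y).
Differentiate w.r.t. y and set equal to N: the x-dependent terms already match, leaving h'(y) = -3y^2. Integrate: h(y) = -y^3.
So F(x,y) = -y^3 + 2x^3y^3 - 2xy^3 + xy^2.
General solution: -y^3 + 2x^3y^3 - 2xy^3 + xy^2 = C.


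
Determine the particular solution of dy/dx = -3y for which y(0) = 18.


General solution of y' = -3y is y = Ce^(-3x).
Apply y(0) = 18: C = 18.
Particular solution: y = 18e^(-3x).


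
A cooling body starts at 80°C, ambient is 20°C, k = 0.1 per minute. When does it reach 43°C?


From T(t) = T_a + (T₀ - T_a)e^(-kt), set T(t) = 43:
(43 - 20) / (80 - 20) = e^(-0.1t), so t = -ln(0.383)/0.1 ≈ 9.6 minutes.


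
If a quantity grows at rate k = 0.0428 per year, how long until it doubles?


Exponential growth: P(t) = P₀ e^(0.0428t). Set P(t)/P₀ = 2: e^(0.0428t) = 2.
Solve: t = ln(2)/0.0428 ≈ 16.20 years.


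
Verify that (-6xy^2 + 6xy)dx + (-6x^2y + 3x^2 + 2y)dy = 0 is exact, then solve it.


Check exactness: ∂M/∂y = -12xy + 6x and ∂N/∂x = -12xy + 6x; equal, so the equation is exact.
Integrate M with respect to x (treating y as constant): ∫M dx = -3x^2y^2 + 3x^2y + h(y).
Differentiate w.r.t. y and set equal to N: the x-dependent terms already match, leaving h'(y) = 2y. Integrate: h(y) = y^2.
So F(x,y) = -3x^2y^2 + 3x^2y + y^2.
General solution: -3x^2y^2 + 3x^2y + y^2 = C.


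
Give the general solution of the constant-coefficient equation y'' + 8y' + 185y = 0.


Characteristic equation: r² + 8r + 185 = 0.
Discriminant is negative; roots r = -4 ± 13i (complex conjugate pair).
General solution uses e^(α x)(C₁ cos(β x) + C₂ sin(β x)): y = e^(-4x)(C₁cos(13x) + C₂sin(13x)).


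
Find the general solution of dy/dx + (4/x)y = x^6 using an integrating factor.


P(x) = 4/x ⇒ μ = x^4.
(x^4 y)' = x^10 ⇒ x^4 y = x^11/(11) + C.
Solve for y: y = (1/11)x^7 + C/x^4.


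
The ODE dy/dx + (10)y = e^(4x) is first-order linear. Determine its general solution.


P(x) = 10 ⇒ μ = e^(10x).
(μ y)' = e^(14x) ⇒ μ y = e^(14x)/14 + C.
Divide by μ: y = (1/14)e^(4x) + Ce^(-10x).


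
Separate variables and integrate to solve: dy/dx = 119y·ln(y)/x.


Separate: dy/[y ln(y)] = 119 dx/x.
Substitute u = ln(y): du/u = 119 dx/x.
Integrate: ln|ln(y)| = 119ln|x| + C₀, hence ln(y) = C·x^119.


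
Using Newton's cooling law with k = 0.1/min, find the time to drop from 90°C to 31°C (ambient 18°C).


From T(t) = T_a + (T₀ - T_a)e^(-kt), set T(t) = 31:
(31 - 18) / (90 - 18) = e^(-0.1t), so t = -ln(0.181)/0.1 ≈ 17.1 minutes.


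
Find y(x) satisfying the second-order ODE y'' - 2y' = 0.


Characteristic equation: r² - 2r = 0.
Factor: (r - 0)(r - 2) = 0 ⇒ r = 0, 2 (distinct real).
General solution: y = C₁ + C₂e^(2x).


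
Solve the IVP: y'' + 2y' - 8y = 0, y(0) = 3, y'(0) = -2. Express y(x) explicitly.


Characteristic roots of r² + 2r - 8 = 0 are -4, 2.
General solution y = c₁ e^(-4x) + c₂ e^(2x).
Apply y(0) = 3: c₁ + c₂ = 3. Apply y'(0) = -2: -4 c₁ + 2 c₂ = -2.
Solve: c₁ = 4/3, c₂ = 5/3.
Particular solution: y = (4/3)e^(-4x) + (5/3)e^(2x).


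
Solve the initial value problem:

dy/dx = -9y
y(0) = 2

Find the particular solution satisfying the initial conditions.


General solution of y' = -9y is y = Ce^(-9x).
Apply y(0) = 2: C = 2.
Particular solution: y = 2e^(-9x).


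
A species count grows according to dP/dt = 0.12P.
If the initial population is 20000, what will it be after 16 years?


The ODE dP/dt = 0.12P has solution P(t) = P(0)e^(0.12t).
Substitute P(0) = 20000 and t = 16: P(16) = 20000 e^(1.92) ≈ 136419.


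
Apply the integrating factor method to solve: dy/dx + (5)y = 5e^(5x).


P(x) = 5 ⇒ μ = e^(5x).
(μ y)' = 5e^(10x) ⇒ μ y = (5/10)e^(10x) + C.
Divide by μ: y = (1/2)e^(5x) + Ce^(-5x).


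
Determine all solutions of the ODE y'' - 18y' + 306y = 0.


Characteristic equation: r² - 18r + 306 = 0.
Discriminant is negative; roots r = 9 ± 15i (complex conjugate pair).
General solution uses e^(α x)(C₁ cos(β x) + C₂ sin(β x)): y = e^(9x)(C₁cos(15x) + C₂sin(15x)).


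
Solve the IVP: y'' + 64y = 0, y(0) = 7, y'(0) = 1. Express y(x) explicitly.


Characteristic roots of r² + 64 = 0 are ±8i, so y = C₁cos(8x) + C₂sin(8x).
Apply y(0) = 7: C₁ = 7. Differentiate and apply y'(0) = 1: 8·C₂ = 1, so C₂ = 1/8.
Particular solution: y = 7cos(8x) + (1/8)sin(8x).


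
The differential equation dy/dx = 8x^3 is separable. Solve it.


Integrate both sides with respect to x: y = ∫ 8x^3 dx = 2x^4 + C.


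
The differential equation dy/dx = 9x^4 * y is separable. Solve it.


Separate variables: dy/y = 9x^4 dx.
Integrate: ln|y| = (9/5)x^5 + C₀.
Exponentiate: y = Ce^((9/5)x^5).


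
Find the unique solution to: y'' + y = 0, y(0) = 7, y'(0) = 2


Characteristic roots of r² + 1 = 0 are ±1i, so y = C₁cos(x) + C₂sin(x).
Apply y(0) = 7: C₁ = 7. Differentiate and apply y'(0) = 2: 1·C₂ = 2, so C₂ = 2.
Particular solution: y = 7cos(x) + 2sin(x).


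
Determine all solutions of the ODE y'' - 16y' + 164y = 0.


Characteristic equation: r² - 16r + 164 = 0.
Discriminant is negative; roots r = 8 ± 10i (complex conjugate pair).
General solution uses e^(α x)(C₁ cos(β x) + C₂ sin(β x)): y = e^(8x)(C₁cos(10x) + C₂sin(10x)).


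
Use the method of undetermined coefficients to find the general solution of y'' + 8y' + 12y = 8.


Characteristic roots of r² + 8r + 12 = 0 are -6, -2.
y_h = C₁e^(-6x) + C₂e^(-2x).
Constant forcing; try y_p = A. Then 12A = 8 ⇒ A = 2/3.
General solution: y = C₁e^(-6x) + C₂e^(-2x) + 2/3.


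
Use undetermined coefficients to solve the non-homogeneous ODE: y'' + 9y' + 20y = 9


Characteristic roots of r² + 9r + 20 = 0 are -5, -4.
y_h = C₁e^(-5x) + C₂e^(-4x).
Constant forcing; try y_p = A. Then 20A = 9 ⇒ A = 9/20.
General solution: y = C₁e^(-5x) + C₂e^(-4x) + 9/20.


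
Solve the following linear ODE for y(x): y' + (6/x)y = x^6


P(x) = 6/x ⇒ μ = x^6.
(x^6 y)' = x^6·x^6 = x^12.
Integrate: x^6 y = x^13/(13) + C.
Solve for y: y = (1/13)x^7 + C/x^6.


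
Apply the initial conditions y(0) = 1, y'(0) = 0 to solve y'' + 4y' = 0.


Characteristic roots of r² + 4r = 0 are -4, 0.
General solution y = c₁ e^(-4x) + c₂.
Apply y(0) = 1: c₁ + c₂ = 1. Apply y'(0) = 0: -4 c₁ + 0 c₂ = 0.
Solve: c₁ = 0, c₂ = 1.
Particular solution: y = 0e^(-4x) + 1.


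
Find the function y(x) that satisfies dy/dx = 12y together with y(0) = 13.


General solution of y' = 12y is y = Ce^(12x).
Apply y(0) = 13: C = 13.
Particular solution: y = 13e^(12x).


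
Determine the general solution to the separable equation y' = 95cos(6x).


g(y) = 1, so integrate directly: y = ∫ 95cos(6x) dx = (95/6)sin(6x) + C.


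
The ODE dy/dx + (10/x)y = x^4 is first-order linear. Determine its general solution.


P(x) = 10/x ⇒ μ = x^10.
(x^10 y)' = x^10·x^4 = x^14.
Integrate: x^10 y = x^15/(15) + C.
Solve for y: y = (1/15)x^5 + C/x^10.


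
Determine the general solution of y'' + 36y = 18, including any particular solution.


Homogeneous part: r² + 36 = 0 ⇒ r = ±6i, so y_h = C₁cos(6x) + C₂sin(6x).
Try constant y_p = A; plug in: 36A = 18 ⇒ A = 1/2.
General solution: y = C₁cos(6x) + C₂sin(6x) + 1/2.


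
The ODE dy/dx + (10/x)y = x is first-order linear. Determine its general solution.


P(x) = 10/x ⇒ μ = x^10.
(x^10 y)' = x^11 ⇒ x^10 y = x^12/(12) + C.
Solve for y: y = (1/12)x^2 + C/x^10.


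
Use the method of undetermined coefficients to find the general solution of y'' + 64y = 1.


Homogeneous part: r² + 64 = 0 ⇒ r = ±8i, so y_h = C₁cos(8x) + C₂sin(8x).
Try constant y_p = A; plug in: 64A = 1 ⇒ A = 1/64.
General solution: y = C₁cos(8x) + C₂sin(8x) + 1/64.


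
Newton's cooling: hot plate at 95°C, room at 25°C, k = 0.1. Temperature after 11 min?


Newton's law: dT/dt = -k(T - T_a) has solution T(t) = T_a + (T₀ - T_a)e^(-kt).
Plug in T_a = 25, T₀ = 95, k = 0.1, t = 11: T(11) = 25 + (70)e^(-1.10) ≈ 48.3°C.


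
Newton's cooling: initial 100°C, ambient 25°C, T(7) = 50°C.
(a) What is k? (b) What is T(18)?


Newton's law: T(t) = T_a + (T₀ - T_a)e^(-kt).
(a) Use T(7) = 50: (50 - 25)/(100 - 25) = e^(-k·7), so k = -ln(0.333)/7 ≈ 0.1569.
(b) Apply k to t = 18: T(18) = 25 + (75)e^(-2.825) ≈ 29.4°C.


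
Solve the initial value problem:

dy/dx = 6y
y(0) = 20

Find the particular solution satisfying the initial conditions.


General solution of y' = 6y is y = Ce^(6x).
Apply y(0) = 20: C = 20.
Particular solution: y = 20e^(6x).


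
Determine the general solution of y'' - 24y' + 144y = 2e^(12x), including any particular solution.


Characteristic polynomial (r - 12)² = 0; repeated root r = 12.
y_h = (C₁ + C₂x)e^(12x). Forcing matches the repeated root (resonance), so try y_p = Ax² e^(12x).
Substitute and solve for A: 2A = 2, so A = 1.
General solution: y = (C₁ + C₂x + x²)e^(12x).


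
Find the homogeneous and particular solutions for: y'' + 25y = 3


Homogeneous part: r² + 25 = 0 ⇒ r = ±5i, so y_h = C₁cos(5x) + C₂sin(5x).
Try constant y_p = A; plug in: 25A = 3 ⇒ A = 3/25.
General solution: y = C₁cos(5x) + C₂sin(5x) + 3/25.


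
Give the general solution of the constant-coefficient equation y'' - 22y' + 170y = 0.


Characteristic equation: r² - 22r + 170 = 0.
Discriminant is negative; roots r = 11 ± 7i (complex conjugate pair).
General solution uses e^(α x)(C₁ cos(β x) + C₂ sin(β x)): y = e^(11x)(C₁cos(7x) + C₂sin(7x)).


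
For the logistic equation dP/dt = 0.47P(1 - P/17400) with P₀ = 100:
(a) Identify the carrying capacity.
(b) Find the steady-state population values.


Logistic ODE dP/dt = 0.47P(1 - P/17400) has equilibria where dP/dt = 0, i.e. P = 0 or P = 17400.
The coefficient (1 - P/K) = 0 when P = K, identifying K = 17400 as the carrying capacity.
(a) K = 17400; (b) equilibria P = 0 and P = 17400.


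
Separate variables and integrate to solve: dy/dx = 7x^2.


Integrate both sides with respect to x: y = ∫ 7x^2 dx = (7/3)x^3 + C.


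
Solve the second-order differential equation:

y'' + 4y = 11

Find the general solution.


Homogeneous part: r² + 4 = 0 ⇒ r = ±2i, so y_h = C₁cos(2x) + C₂sin(2x).
Try constant y_p = A; plug in: 4A = 11 ⇒ A = 11/4.
General solution: y = C₁cos(2x) + C₂sin(2x) + 11/4.


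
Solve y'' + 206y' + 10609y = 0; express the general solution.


Characteristic equation: r² + 206r + 10609 = 0, i.e. (r + 103)² = 0.
Repeated root r = -103; include an x factor for the second linearly independent solution.
General solution: y = (C₁ + C₂x)e^(-103x).


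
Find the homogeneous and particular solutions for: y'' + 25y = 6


Homogeneous part: r² + 25 = 0 ⇒ r = ±5i, so y_h = C₁cos(5x) + C₂sin(5x).
Try constant y_p = A; plug in: 25A = 6 ⇒ A = 6/25.
General solution: y = C₁cos(5x) + C₂sin(5x) + 6/25.


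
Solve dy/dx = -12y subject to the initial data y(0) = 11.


General solution of y' = -12y is y = Ce^(-12x).
Apply y(0) = 11: C = 11.
Particular solution: y = 11e^(-12x).


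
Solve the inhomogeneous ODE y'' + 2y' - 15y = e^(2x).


Characteristic roots of r² + 2r - 15 = 0 are -5, 3.
y_h = C₁e^(-5x) + C₂e^(3x).
Forcing exponent 2 is not a characteristic root; try y_p = Ae^(2x).
Substitute: A·(4 + (2)·2 + (-15)) = A·-7 = 1, so A = -1/7.
General solution: y = C₁e^(-5x) + C₂e^(3x) - (1/7)e^(2x).


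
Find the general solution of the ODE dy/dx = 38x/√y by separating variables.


Separate: √y dy = 38x dx.
Integrate: (2/3)y^(3/2) = 19x² + C.


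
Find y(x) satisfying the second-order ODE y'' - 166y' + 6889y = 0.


Characteristic equation: r² - 166r + 6889 = 0, i.e. (r - 83)² = 0.
Repeated root r = 83; include an x factor for the second linearly independent solution.
General solution: y = (C₁ + C₂x)e^(83x).


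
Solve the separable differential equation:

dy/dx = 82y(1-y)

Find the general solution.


Separate: dy/[y(1-y)] = 82 dx.
Partial fractions: 1/[y(1-y)] = 1/y + 1/(1-y).
Integrate: ln|y/(1-y)| = 82x + C₀.
Solve for y: y = 1/(1 + Ce^(-82x)).


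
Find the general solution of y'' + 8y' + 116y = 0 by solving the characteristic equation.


Characteristic equation: r² + 8r + 116 = 0.
Discriminant is negative; roots r = -4 ± 10i (complex conjugate pair).
General solution uses e^(α x)(C₁ cos(β x) + C₂ sin(β x)): y = e^(-4x)(C₁cos(10x) + C₂sin(10x)).


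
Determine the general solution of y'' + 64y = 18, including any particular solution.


Homogeneous part: r² + 64 = 0 ⇒ r = ±8i, so y_h = C₁cos(8x) + C₂sin(8x).
Try constant y_p = A; plug in: 64A = 18 ⇒ A = 9/32.
General solution: y = C₁cos(8x) + C₂sin(8x) + 9/32.


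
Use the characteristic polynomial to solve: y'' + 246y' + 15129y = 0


Characteristic equation: r² + 246r + 15129 = 0, i.e. (r + 123)² = 0.
Repeated root r = -123; include an x factor for the second linearly independent solution.
General solution: y = (C₁ + C₂x)e^(-123x).


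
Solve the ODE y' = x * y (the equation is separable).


Separate variables: dy/y = x dx.
Integrate: ln|y| = (1/2)x^2 + C₀.
Exponentiate: y = Ce^((1/2)x^2).


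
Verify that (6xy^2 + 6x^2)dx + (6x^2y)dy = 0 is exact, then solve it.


Check exactness: ∂M/∂y = 12xy and ∂N/∂x = 12xy; equal, so the equation is exact.
Integrate M with respect to x (treating y as constant): ∫M dx = 3x^2y^2 + 2x^3 + h(y).
Differentiate w.r.t. y and set equal to N: all terms match, so h'(y) = 0 and h is a constant absorbed into C.
General solution: 3x^2y^2 + 2x^3 = C.


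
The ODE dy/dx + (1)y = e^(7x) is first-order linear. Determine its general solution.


P(x) = 1 ⇒ μ = e^(x).
(μ y)' = e^(8x) ⇒ μ y = e^(8x)/8 + C.
Divide by μ: y = (1/8)e^(7x) + Ce^(-x).


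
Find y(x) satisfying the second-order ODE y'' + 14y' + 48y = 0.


Characteristic equation: r² + 14r + 48 = 0.
Factor: (r + 6)(r + 8) = 0 ⇒ r = -6, -8 (distinct real).
General solution: y = C₁e^(-6x) + C₂e^(-8x).


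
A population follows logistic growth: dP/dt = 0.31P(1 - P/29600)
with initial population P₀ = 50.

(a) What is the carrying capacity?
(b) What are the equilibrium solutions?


Logistic ODE dP/dt = 0.31P(1 - P/29600) has equilibria where dP/dt = 0, i.e. P = 0 or P = 29600.
The coefficient (1 - P/K) = 0 when P = K, identifying K = 29600 as the carrying capacity.
(a) K = 29600; (b) equilibria P = 0 and P = 29600.


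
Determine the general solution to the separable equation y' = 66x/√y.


Separate: √y dy = 66x dx.
Integrate: (2/3)y^(3/2) = 33x² + C.


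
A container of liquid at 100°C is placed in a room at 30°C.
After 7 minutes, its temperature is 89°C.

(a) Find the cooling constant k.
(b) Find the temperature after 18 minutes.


Newton's law: T(t) = T_a + (T₀ - T_a)e^(-kt).
(a) Use T(7) = 89: (89 - 30)/(100 - 30) = e^(-k·7), so k = -ln(0.843)/7 ≈ 0.0244.
(b) Apply k to t = 18: T(18) = 30 + (70)e^(-0.440) ≈ 75.1°C.


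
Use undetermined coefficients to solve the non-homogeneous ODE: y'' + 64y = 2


Homogeneous part: r² + 64 = 0 ⇒ r = ±8i, so y_h = C₁cos(8x) + C₂sin(8x).
Try constant y_p = A; plug in: 64A = 2 ⇒ A = 1/32.
General solution: y = C₁cos(8x) + C₂sin(8x) + 1/32.


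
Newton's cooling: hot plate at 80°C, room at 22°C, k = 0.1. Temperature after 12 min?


Newton's law: dT/dt = -k(T - T_a) has solution T(t) = T_a + (T₀ - T_a)e^(-kt).
Plug in T_a = 22, T₀ = 80, k = 0.1, t = 12: T(12) = 22 + (58)e^(-1.20) ≈ 39.5°C.


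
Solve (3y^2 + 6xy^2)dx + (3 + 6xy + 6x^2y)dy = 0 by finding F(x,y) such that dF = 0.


Check exactness: ∂M/∂y = 6y + 12xy and ∂N/∂x = 6y + 12xy; equal, so the equation is exact.
Integrate M with respect to x (treating y as constant): ∫M dx = 3xy^2 + 3x^2y^2 + h(y).
Differentiate w.r.t. y and set equal to N: the x-dependent terms already match, leaving h'(y) = 3. Integrate: h(y) = 3y.
So F(x,y) = 3y + 3xy^2 + 3x^2y^2.
General solution: 3y + 3xy^2 + 3x^2y^2 = C.


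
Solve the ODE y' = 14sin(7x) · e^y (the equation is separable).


Separate: e^(-y) dy = 14sin(7x) dx.
Integrate: -e^(-y) = -2cos(7x) + C₀.
Rearrange: e^(-y) = 2cos(7x) + C.


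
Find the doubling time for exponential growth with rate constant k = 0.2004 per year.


Exponential growth: P(t) = P₀ e^(0.2004t). Set P(t)/P₀ = 2: e^(0.2004t) = 2.
Solve: t = ln(2)/0.2004 ≈ 3.46 years.


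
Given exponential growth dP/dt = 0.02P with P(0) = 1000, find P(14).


The ODE dP/dt = 0.02P has solution P(t) = P(0)e^(0.02t).
Substitute P(0) = 1000 and t = 14: P(14) = 1000 e^(0.28) ≈ 1323.


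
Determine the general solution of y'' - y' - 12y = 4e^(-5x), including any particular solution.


Characteristic roots of r² - r - 12 = 0 are -3, 4.
y_h = C₁e^(-3x) + C₂e^(4x).
Forcing exponent -5 is not a characteristic root; try y_p = Ae^(-5x).
Substitute: A·(25 + (-1)·-5 + (-12)) = A·18 = 4, so A = 2/9.
General solution: y = C₁e^(-3x) + C₂e^(4x) + (2/9)e^(-5x).


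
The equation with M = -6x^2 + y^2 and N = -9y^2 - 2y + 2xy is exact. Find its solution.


Check exactness: ∂M/∂y = 2y and ∂N/∂x = 2y; equal, so the equation is exact.
Integrate M with respect to x (treating y as constant): ∫M dx = -2x^3 + xy^2 + h(y).
Differentiate w.r.t. y and set equal to N: the x-dependent terms already match, leaving h'(y) = -9y^2 - 2y. Integrate: h(y) = -3y^3 - y^2.
So F(x,y) = -3y^3 - 2x^3 - y^2 + xy^2.
General solution: -3y^3 - 2x^3 - y^2 + xy^2 = C.


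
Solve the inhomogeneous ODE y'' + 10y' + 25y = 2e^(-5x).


Characteristic polynomial (r + 5)² = 0; repeated root r = -5.
y_h = (C₁ + C₂x)e^(-5x). Forcing matches the repeated root (resonance), so try y_p = Ax² e^(-5x).
Substitute and solve for A: 2A = 2, so A = 1.
General solution: y = (C₁ + C₂x + x²)e^(-5x).


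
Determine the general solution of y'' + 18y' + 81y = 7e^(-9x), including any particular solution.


Characteristic polynomial (r + 9)² = 0; repeated root r = -9.
y_h = (C₁ + C₂x)e^(-9x). Forcing matches the repeated root (resonance), so try y_p = Ax² e^(-9x).
Substitute and solve for A: 2A = 7, so A = 7/2.
General solution: y = (C₁ + C₂x + (7/2)x²)e^(-9x).


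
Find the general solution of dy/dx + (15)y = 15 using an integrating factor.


P(x) = 15, Q(x) = 15; integrating factor μ = e^(15x).
(μ y)' = 15e^(15x) ⇒ μ y = e^(15x) + C.
Divide by μ: y = 1 + Ce^(-15x).


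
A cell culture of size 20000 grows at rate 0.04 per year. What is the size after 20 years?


The ODE dP/dt = 0.04P has solution P(t) = P(0)e^(0.04t).
Substitute P(0) = 20000 and t = 20: P(20) = 20000 e^(0.80) ≈ 44511.


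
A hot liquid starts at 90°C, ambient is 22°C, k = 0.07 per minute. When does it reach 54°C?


From T(t) = T_a + (T₀ - T_a)e^(-kt), set T(t) = 54:
(54 - 22) / (90 - 22) = e^(-0.07t), so t = -ln(0.471)/0.07 ≈ 10.8 minutes.


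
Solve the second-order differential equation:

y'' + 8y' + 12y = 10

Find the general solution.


Characteristic roots of r² + 8r + 12 = 0 are -6, -2.
y_h = C₁e^(-6x) + C₂e^(-2x).
Constant forcing; try y_p = A. Then 12A = 10 ⇒ A = 5/6.
General solution: y = C₁e^(-6x) + C₂e^(-2x) + 5/6.


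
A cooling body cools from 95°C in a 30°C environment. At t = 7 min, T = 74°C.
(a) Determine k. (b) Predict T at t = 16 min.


Newton's law: T(t) = T_a + (T₀ - T_a)e^(-kt).
(a) Use T(7) = 74: (74 - 30)/(95 - 30) = e^(-k·7), so k = -ln(0.677)/7 ≈ 0.0557.
(b) Apply k to t = 16: T(16) = 30 + (65)e^(-0.892) ≈ 56.6°C.


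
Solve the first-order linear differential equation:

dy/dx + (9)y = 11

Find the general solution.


P(x) = 9, Q(x) = 11; integrating factor μ = e^(9x).
(μ y)' = 11e^(9x) ⇒ μ y = (11/9)e^(9x) + C.
Divide by μ: y = 11/9 + Ce^(-9x).


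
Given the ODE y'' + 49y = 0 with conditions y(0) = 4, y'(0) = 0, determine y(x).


Characteristic roots of r² + 49 = 0 are ±7i, so y = C₁cos(7x) + C₂sin(7x).
Apply y(0) = 4: C₁ = 4. Differentiate and apply y'(0) = 0: 7·C₂ = 0, so C₂ = 0.
Particular solution: y = 4cos(7x).


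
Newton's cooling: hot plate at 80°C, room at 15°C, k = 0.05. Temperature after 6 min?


Newton's law: dT/dt = -k(T - T_a) has solution T(t) = T_a + (T₀ - T_a)e^(-kt).
Plug in T_a = 15, T₀ = 80, k = 0.05, t = 6: T(6) = 15 + (65)e^(-0.30) ≈ 63.2°C.


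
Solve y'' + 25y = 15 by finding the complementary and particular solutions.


Homogeneous part: r² + 25 = 0 ⇒ r = ±5i, so y_h = C₁cos(5x) + C₂sin(5x).
Try constant y_p = A; plug in: 25A = 15 ⇒ A = 3/5.
General solution: y = C₁cos(5x) + C₂sin(5x) + 3/5.


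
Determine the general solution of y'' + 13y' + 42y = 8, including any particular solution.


Characteristic roots of r² + 13r + 42 = 0 are -7, -6.
y_h = C₁e^(-7x) + C₂e^(-6x).
Constant forcing; try y_p = A. Then 42A = 8 ⇒ A = 4/21.
General solution: y = C₁e^(-7x) + C₂e^(-6x) + 4/21.


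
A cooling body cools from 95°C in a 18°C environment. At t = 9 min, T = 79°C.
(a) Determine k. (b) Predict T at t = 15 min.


Newton's law: T(t) = T_a + (T₀ - T_a)e^(-kt).
(a) Use T(9) = 79: (79 - 18)/(95 - 18) = e^(-k·9), so k = -ln(0.792)/9 ≈ 0.0259.
(b) Apply k to t = 15: T(15) = 18 + (77)e^(-0.388) ≈ 70.2°C.


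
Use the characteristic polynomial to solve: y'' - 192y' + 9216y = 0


Characteristic equation: r² - 192r + 9216 = 0, i.e. (r - 96)² = 0.
Repeated root r = 96; include an x factor for the second linearly independent solution.
General solution: y = (C₁ + C₂x)e^(96x).


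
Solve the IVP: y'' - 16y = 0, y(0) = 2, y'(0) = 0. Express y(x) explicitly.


Characteristic roots of r² - 16 = 0 are -4, 4.
General solution y = c₁ e^(-4x) + c₂ e^(4x).
Apply y(0) = 2: c₁ + c₂ = 2. Apply y'(0) = 0: -4 c₁ + 4 c₂ = 0.
Solve: c₁ = 1, c₂ = 1.
Particular solution: y = e^(-4x) + e^(4x).


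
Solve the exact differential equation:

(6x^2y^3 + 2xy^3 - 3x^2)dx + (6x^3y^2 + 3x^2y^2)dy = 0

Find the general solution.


Check exactness: ∂M/∂y = 18x^2y^2 + 6xy^2 and ∂N/∂x = 18x^2y^2 + 6xy^2; equal, so the equation is exact.
Integrate M with respect to x (treating y as constant): ∫M dx = 2x^3y^3 + x^2y^3 - x^3 + h(y).
Differentiate w.r.t. y and set equal to N: all terms match, so h'(y) = 0 and h is a constant absorbed into C.
General solution: 2x^3y^3 + x^2y^3 - x^3 = C.


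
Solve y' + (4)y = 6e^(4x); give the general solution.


P(x) = 4 ⇒ μ = e^(4x).
(μ y)' = 6e^(8x) ⇒ μ y = (6/8)e^(8x) + C.
Divide by μ: y = (3/4)e^(4x) + Ce^(-4x).


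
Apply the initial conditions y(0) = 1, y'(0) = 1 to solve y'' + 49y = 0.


Characteristic roots of r² + 49 = 0 are ±7i, so y = C₁cos(7x) + C₂sin(7x).
Apply y(0) = 1: C₁ = 1. Differentiate and apply y'(0) = 1: 7·C₂ = 1, so C₂ = 1/7.
Particular solution: y = cos(7x) + (1/7)sin(7x).


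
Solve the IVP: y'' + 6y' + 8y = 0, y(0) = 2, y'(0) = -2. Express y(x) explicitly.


Characteristic roots of r² + 6r + 8 = 0 are -2, -4.
General solution y = c₁ e^(-2x) + c₂ e^(-4x).
Apply y(0) = 2: c₁ + c₂ = 2. Apply y'(0) = -2: -2 c₁ - 4 c₂ = -2.
Solve: c₁ = 3, c₂ = -1.
Particular solution: y = 3e^(-2x) - e^(-4x).


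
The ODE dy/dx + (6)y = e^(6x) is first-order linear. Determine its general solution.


P(x) = 6 ⇒ μ = e^(6x).
(μ y)' = e^(12x) ⇒ μ y = (1/12)e^(12x) + C.
Divide by μ: y = (1/12)e^(6x) + Ce^(-6x).


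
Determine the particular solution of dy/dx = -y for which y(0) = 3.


General solution of y' = -y is y = Ce^(-x).
Apply y(0) = 3: C = 3.
Particular solution: y = 3e^(-x).


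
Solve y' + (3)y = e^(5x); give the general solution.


P(x) = 3 ⇒ μ = e^(3x).
(μ y)' = e^(8x) ⇒ μ y = e^(8x)/8 + C.
Divide by μ: y = (1/8)e^(5x) + Ce^(-3x).


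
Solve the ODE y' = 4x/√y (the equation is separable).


Separate: √y dy = 4x dx.
Integrate: (2/3)y^(3/2) = 2x² + C.


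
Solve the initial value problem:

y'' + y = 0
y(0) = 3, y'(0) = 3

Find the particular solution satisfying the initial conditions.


Characteristic roots of r² + 1 = 0 are ±1i, so y = C₁cos(x) + C₂sin(x).
Apply y(0) = 3: C₁ = 3. Differentiate and apply y'(0) = 3: 1·C₂ = 3, so C₂ = 3.
Particular solution: y = 3cos(x) + 3sin(x).


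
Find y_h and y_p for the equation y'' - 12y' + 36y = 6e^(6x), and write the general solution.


Characteristic polynomial (r - 6)² = 0; repeated root r = 6.
y_h = (C₁ + C₂x)e^(6x). Forcing matches the repeated root (resonance), so try y_p = Ax² e^(6x).
Substitute and solve for A: 2A = 6, so A = 3.
General solution: y = (C₁ + C₂x + 3x²)e^(6x).


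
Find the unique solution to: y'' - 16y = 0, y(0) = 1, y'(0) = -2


Characteristic roots of r² - 16 = 0 are 4, -4.
General solution y = c₁ e^(4x) + c₂ e^(-4x).
Apply y(0) = 1: c₁ + c₂ = 1. Apply y'(0) = -2: 4 c₁ - 4 c₂ = -2.
Solve: c₁ = 1/4, c₂ = 3/4.
Particular solution: y = (1/4)e^(4x) + (3/4)e^(-4x).


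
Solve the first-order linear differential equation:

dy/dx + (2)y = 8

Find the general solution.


P(x) = 2, Q(x) = 8; integrating factor μ = e^(2x).
(μ y)' = 8e^(2x) ⇒ μ y = 4e^(2x) + C.
Divide by μ: y = 4 + Ce^(-2x).


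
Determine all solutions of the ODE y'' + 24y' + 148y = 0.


Characteristic equation: r² + 24r + 148 = 0.
Discriminant is negative; roots r = -12 ± 2i (complex conjugate pair).
General solution uses e^(α x)(C₁ cos(β x) + C₂ sin(β x)): y = e^(-12x)(C₁cos(2x) + C₂sin(2x)).
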